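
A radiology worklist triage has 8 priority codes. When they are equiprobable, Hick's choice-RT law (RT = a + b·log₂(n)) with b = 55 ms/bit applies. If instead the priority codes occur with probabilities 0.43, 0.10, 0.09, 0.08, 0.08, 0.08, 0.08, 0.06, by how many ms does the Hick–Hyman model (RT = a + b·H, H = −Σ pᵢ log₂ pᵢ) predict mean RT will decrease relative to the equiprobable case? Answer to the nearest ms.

23 ms

Equiprobable entropy H₀ = log₂ 8 = 3.0000 bits.
Skewed entropy H = −Σ pᵢ log₂ pᵢ = 2.5780 bits.
ΔRT = b·(H₀ − H) = 55 × 0.4220 = 23.21 ms.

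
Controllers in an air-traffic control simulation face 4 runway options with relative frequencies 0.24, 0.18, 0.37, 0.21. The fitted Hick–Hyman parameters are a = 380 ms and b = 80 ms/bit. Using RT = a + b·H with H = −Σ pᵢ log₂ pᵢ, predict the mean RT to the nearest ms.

535 ms

Entropy contributions −pᵢ log₂ pᵢ: 0.4941, 0.4453, 0.5307, 0.4728; sum H = 1.9430 bits.
RT = a + bH = 380 + 80·1.9430 = 535.44 ms.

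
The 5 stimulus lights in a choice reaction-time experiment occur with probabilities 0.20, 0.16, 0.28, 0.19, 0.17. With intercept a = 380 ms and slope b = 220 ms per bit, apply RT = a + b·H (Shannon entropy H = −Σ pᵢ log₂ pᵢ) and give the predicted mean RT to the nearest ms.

884 ms

Entropy contributions −pᵢ log₂ pᵢ: 0.4644, 0.4230, 0.5142, 0.4552, 0.4346; sum H = 2.2914 bits.
RT = a + bH = 380 + 220·2.2914 = 884.12 ms.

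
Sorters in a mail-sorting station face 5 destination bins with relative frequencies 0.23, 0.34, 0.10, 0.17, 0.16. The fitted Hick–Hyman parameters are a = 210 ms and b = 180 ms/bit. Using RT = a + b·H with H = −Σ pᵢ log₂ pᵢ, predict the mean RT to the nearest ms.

607 ms

H = 0.23·log₂(1/0.23) + 0.34·log₂(1/0.34) + 0.10·log₂(1/0.10) + 0.17·log₂(1/0.17) + 0.16·log₂(1/0.16) = 2.2066 bits.
RT = 210 + 180 × 2.2066 = 607.19 ms.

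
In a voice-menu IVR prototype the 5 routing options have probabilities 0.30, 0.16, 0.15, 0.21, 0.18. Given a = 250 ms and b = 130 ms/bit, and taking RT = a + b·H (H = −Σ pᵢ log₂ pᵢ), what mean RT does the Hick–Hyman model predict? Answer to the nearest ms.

Entropy contributions −pᵢ log₂ pᵢ: 0.5211, 0.4230, 0.4105, 0.4728, 0.4453; sum H = 2.2728 bits.
RT = a + bH = 250 + 130·2.2728 = 545.46 ms.

545 ms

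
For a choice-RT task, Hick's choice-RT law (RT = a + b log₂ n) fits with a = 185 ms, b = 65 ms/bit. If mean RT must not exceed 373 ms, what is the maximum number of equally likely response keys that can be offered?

7

65·log₂ n ≤ 373 − 185 = 188, giving log₂ n ≤ 2.8923 and n ≤ 7.425. The largest whole number is 7.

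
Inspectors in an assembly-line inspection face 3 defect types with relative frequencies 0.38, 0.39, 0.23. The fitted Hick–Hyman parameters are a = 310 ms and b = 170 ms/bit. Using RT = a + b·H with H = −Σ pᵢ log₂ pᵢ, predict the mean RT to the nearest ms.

573 ms

H = 0.38·log₂(1/0.38) + 0.39·log₂(1/0.39) + 0.23·log₂(1/0.23) = 1.5479 bits.
RT = 310 + 170 × 1.5479 = 573.15 ms.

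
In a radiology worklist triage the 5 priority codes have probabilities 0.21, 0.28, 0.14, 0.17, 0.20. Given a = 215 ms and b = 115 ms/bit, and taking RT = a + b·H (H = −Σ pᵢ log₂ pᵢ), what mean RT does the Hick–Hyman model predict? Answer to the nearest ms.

478 ms

Entropy contributions −pᵢ log₂ pᵢ: 0.4728, 0.5142, 0.3971, 0.4346, 0.4644; sum H = 2.2831 bits.
RT = a + bH = 215 + 115·2.2831 = 477.56 ms.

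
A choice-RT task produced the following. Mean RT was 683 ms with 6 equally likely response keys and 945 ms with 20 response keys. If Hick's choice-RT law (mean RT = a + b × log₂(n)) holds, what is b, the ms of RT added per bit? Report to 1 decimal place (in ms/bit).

150.8 ms/bit

Slope: b = (945 − 683) / (log₂ 20 − log₂ 6) = 262/1.7370 = 150.838 ms/bit.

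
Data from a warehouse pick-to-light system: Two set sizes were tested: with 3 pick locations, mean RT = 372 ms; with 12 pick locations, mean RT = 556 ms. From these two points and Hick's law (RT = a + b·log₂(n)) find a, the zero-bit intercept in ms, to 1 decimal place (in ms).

226.2 ms

Slope: b = (556 − 372) / (log₂ 12 − log₂ 3) = 184/2.0000 = 92.000 ms/bit.
a = RT₁ − b·log₂ n₁ = 372 − 92.000 × 1.5850 = 226.183 ms.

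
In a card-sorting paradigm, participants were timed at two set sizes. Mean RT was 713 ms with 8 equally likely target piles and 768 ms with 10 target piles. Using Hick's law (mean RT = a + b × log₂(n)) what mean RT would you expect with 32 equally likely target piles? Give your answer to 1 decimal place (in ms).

1054.7 ms

Solve the two-equation system in a and b:
  b = (768 − 713) / (log₂ 10 − log₂ 8) = 55 / (3.3219 − 3) = 170.846 ms/bit
  a = 713 − 170.846 × 3 = 200.463 ms
Then RT(32) = 200.463 + 170.846 × log₂ 32 = 200.463 + 170.846 × 5 ≈ 1054.691 ms.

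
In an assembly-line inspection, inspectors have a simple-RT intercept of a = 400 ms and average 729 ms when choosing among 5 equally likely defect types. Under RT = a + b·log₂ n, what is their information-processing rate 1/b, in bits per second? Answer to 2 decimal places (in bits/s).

7.06 bits/s

Choice component = 729 − 400 = 329 ms over log₂(5) = 2.3219 bits.
b = 329 / 2.3219 = 141.693 ms/bit, so 1/b = 7.058 bits/s.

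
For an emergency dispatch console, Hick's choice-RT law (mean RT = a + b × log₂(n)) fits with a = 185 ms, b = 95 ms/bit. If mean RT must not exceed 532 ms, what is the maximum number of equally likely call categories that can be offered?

Set 185 + 95·log₂ n ≤ 532 → log₂ n ≤ (532 − 185)/95 = 3.6526.
So n ≤ 2^3.6526 = 12.576; the largest integer n is 12.

12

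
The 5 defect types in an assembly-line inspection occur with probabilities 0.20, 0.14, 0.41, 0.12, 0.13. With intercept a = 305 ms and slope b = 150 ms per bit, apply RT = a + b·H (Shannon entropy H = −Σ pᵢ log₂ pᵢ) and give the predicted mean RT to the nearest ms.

626 ms

Entropy contributions −pᵢ log₂ pᵢ: 0.4644, 0.3971, 0.5274, 0.3671, 0.3826; sum H = 2.1386 bits.
RT = a + bH = 305 + 150·2.1386 = 625.79 ms.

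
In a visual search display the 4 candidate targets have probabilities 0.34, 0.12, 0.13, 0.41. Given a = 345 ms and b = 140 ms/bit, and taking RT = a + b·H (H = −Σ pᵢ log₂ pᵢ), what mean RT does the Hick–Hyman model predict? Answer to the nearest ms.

Entropy contributions −pᵢ log₂ pᵢ: 0.5292, 0.3671, 0.3826, 0.5274; sum H = 1.8063 bits.
RT = a + bH = 345 + 140·1.8063 = 597.88 ms.

598 ms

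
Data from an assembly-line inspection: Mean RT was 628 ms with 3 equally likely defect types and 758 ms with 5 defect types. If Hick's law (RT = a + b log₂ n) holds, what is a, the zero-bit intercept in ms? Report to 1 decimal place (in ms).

348.4 ms

b = (RT₂ − RT₁)/(log₂ n₂ − log₂ n₁) = (758 − 628)/(2.3219 − 1.5850) = 176.399 ms/bit.
Intercept: a = 628 − 176.399·log₂(3) = 348.414 ms.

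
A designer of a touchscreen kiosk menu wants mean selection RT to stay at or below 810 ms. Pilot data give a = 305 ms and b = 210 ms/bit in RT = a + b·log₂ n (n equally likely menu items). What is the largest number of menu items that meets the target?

Information budget: (810 − 305)/210 = 2.4048 bits, so n ≤ 2^2.4048 = 5.295 → at most 5.

5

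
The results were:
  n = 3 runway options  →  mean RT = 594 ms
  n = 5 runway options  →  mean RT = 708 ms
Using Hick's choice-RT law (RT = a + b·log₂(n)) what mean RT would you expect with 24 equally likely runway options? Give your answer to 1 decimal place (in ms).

1058.1 ms

With log₂ n on the abscissa the relation is linear; from the two conditions:
  b = (708 − 594) / (log₂ 5 − log₂ 3) = 114 / (2.3219 − 1.5850) = 154.688 ms/bit
  a = 594 − 154.688 × 1.5850 = 348.825 ms
Then RT(24) = 348.825 + 154.688 × log₂ 24 = 348.825 + 154.688 × 4.5850 ≈ 1058.065 ms.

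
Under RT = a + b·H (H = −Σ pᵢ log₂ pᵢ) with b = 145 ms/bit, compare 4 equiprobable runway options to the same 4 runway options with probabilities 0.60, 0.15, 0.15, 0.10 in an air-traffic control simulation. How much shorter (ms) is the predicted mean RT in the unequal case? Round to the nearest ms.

59 ms

Equiprobable entropy H₀ = log₂ 4 = 2.0000 bits.
Skewed entropy H = −Σ pᵢ log₂ pᵢ = 1.5955 bits.
ΔRT = b·(H₀ − H) = 145 × 0.4045 = 58.66 ms.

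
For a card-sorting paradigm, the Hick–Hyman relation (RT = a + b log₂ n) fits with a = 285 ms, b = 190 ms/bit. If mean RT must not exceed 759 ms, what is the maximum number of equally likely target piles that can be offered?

Set 285 + 190·log₂ n ≤ 759 → log₂ n ≤ (759 − 285)/190 = 2.4947.
So n ≤ 2^2.4947 = 5.636; the largest integer n is 5.

5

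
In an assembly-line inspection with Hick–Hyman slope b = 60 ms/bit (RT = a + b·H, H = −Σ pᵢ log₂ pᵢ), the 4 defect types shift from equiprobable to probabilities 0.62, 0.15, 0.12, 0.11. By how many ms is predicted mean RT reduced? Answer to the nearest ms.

Equiprobable entropy H₀ = log₂ 4 = 2.0000 bits.
Skewed entropy H = −Σ pᵢ log₂ pᵢ = 1.5555 bits.
ΔRT = b·(H₀ − H) = 60 × 0.4445 = 26.67 ms.

27 ms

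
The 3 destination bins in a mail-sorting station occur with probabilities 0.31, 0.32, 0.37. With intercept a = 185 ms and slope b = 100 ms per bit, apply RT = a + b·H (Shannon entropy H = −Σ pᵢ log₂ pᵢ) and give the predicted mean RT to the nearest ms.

H = 0.31·log₂(1/0.31) + 0.32·log₂(1/0.32) + 0.37·log₂(1/0.37) = 1.5806 bits.
RT = 185 + 100 × 1.5806 = 343.06 ms.

343 ms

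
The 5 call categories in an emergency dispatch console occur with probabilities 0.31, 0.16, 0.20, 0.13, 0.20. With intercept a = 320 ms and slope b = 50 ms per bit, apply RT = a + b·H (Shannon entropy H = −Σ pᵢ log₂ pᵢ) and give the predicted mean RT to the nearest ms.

H = 0.31·log₂(1/0.31) + 0.16·log₂(1/0.16) + 0.20·log₂(1/0.20) + 0.13·log₂(1/0.13) + 0.20·log₂(1/0.20) = 2.2582 bits.
RT = 320 + 50 × 2.2582 = 432.91 ms.

433 ms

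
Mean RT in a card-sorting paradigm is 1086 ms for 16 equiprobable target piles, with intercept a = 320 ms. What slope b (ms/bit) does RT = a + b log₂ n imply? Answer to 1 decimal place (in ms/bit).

log₂(16) = 4 bits.
b = (RT − a)/log₂ n = (1086 − 320) / 4 = 191.500 ms/bit.

191.5 ms/bit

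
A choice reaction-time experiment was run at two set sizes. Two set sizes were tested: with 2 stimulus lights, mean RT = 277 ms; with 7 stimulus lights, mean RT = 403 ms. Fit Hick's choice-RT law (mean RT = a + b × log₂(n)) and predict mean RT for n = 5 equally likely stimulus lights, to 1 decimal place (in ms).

Solve the two-equation system in a and b:
  b = (403 − 277) / (log₂ 7 − log₂ 2) = 126 / (2.8074 − 1) = 69.715 ms/bit
  a = 277 − 69.715 × 1 = 207.285 ms
Then RT(5) = 207.285 + 69.715 × log₂ 5 = 207.285 + 69.715 × 2.3219 ≈ 369.158 ms.

369.2 ms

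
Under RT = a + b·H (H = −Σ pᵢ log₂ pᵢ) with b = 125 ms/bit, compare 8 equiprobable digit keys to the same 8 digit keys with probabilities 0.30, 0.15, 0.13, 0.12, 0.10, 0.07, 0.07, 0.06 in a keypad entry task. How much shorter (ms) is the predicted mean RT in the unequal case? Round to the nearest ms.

26 ms

Equiprobable entropy H₀ = log₂ 8 = 3.0000 bits.
Skewed entropy H = −Σ pᵢ log₂ pᵢ = 2.7942 bits.
ΔRT = b·(H₀ − H) = 125 × 0.2058 = 25.73 ms.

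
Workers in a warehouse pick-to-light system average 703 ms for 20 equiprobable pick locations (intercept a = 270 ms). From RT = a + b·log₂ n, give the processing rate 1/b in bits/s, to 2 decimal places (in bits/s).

9.98 bits/s

b = (703 − 270)/log₂ 20 = 433/4.3219 = 100.187 ms per bit = 0.10019 s/bit; the reciprocal is 9.981 bits/s.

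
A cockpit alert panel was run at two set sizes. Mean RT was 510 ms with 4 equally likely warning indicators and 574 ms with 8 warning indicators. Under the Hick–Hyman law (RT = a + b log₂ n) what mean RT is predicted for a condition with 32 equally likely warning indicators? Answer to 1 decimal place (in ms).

702.0 ms

RT is linear in log₂ n, so two points fix the line:
  b = (574 − 510) / (log₂ 8 − log₂ 4) = 64 / (3 − 2) = 64.000 ms/bit
  a = 510 − 64.000 × 2 = 382.000 ms
Then RT(32) = 382.000 + 64.000 × log₂ 32 = 382.000 + 64.000 × 5 ≈ 702.000 ms.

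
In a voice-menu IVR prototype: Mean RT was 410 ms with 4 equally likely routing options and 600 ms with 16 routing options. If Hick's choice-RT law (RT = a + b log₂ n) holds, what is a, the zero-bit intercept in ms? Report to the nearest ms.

Slope: b = (600 − 410) / (log₂ 16 − log₂ 4) = 190/2.0000 = 95 ms/bit.
Intercept: a = 410 − 95·log₂(4) = 220.000 ms.

220 ms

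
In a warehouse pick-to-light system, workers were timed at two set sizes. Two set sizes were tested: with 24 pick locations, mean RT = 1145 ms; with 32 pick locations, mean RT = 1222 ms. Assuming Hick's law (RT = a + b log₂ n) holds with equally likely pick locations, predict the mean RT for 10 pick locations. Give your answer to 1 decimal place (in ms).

With log₂ n on the abscissa the relation is linear; from the two conditions:
  b = (1222 − 1145) / (log₂ 32 − log₂ 24) = 77 / (5 − 4.5850) = 185.525 ms/bit
  a = 1145 − 185.525 × 4.5850 = 294.373 ms
Then RT(10) = 294.373 + 185.525 × log₂ 10 = 294.373 + 185.525 × 3.3219 ≈ 910.675 ms.

910.7 ms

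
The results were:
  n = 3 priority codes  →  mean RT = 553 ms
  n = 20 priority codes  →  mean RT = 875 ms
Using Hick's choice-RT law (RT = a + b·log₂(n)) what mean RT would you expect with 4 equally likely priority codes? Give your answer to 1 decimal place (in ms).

601.8 ms

Solve the two-equation system in a and b:
  b = (875 − 553) / (log₂ 20 − log₂ 3) = 322 / (4.3219 − 1.5850) = 117.649 ms/bit
  a = 553 − 117.649 × 1.5850 = 366.531 ms
Then RT(4) = 366.531 + 117.649 × log₂ 4 = 366.531 + 117.649 × 2 ≈ 601.829 ms.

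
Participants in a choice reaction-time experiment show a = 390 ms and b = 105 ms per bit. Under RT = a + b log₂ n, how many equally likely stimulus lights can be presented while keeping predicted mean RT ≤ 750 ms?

10

Information budget: (750 − 390)/105 = 3.4286 bits, so n ≤ 2^3.4286 = 10.767 → at most 10.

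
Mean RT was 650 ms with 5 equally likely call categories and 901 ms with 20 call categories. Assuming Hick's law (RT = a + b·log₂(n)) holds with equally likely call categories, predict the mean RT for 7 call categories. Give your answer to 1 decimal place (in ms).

Solve the two-equation system in a and b:
  b = (901 − 650) / (log₂ 20 − log₂ 5) = 251 / (4.3219 − 2.3219) = 125.500 ms/bit
  a = 650 − 125.500 × 2.3219 = 358.598 ms
Then RT(7) = 358.598 + 125.500 × log₂ 7 = 358.598 + 125.500 × 2.8074 ≈ 710.921 ms.

710.9 ms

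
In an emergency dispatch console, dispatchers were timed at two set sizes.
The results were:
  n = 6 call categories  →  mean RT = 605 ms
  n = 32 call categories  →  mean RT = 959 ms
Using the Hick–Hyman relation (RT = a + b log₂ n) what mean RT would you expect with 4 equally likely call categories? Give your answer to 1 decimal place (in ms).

519.3 ms

RT is linear in log₂ n, so two points fix the line:
  b = (959 − 605) / (log₂ 32 − log₂ 6) = 354 / (5 − 2.5850) = 146.582 ms/bit
  a = 605 − 146.582 × 2.5850 = 226.092 ms
Then RT(4) = 226.092 + 146.582 × log₂ 4 = 226.092 + 146.582 × 2 ≈ 519.255 ms.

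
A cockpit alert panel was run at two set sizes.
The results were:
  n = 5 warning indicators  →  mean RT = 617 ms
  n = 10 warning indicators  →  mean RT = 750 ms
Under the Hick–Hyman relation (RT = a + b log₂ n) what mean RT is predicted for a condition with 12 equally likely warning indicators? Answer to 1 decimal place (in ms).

785.0 ms

Fit slope and intercept:
  b = (750 − 617) / (log₂ 10 − log₂ 5) = 133 / (3.3219 − 2.3219) = 133.000 ms/bit
  a = 617 − 133.000 × 2.3219 = 308.184 ms
Then RT(12) = 308.184 + 133.000 × log₂ 12 = 308.184 + 133.000 × 3.5850 ≈ 784.984 ms.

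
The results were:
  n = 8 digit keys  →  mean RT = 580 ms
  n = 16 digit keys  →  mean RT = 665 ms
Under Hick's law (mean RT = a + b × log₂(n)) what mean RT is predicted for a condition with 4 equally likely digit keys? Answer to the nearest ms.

495 ms

Solve the two-equation system in a and b:
  b = (665 − 580) / (log₂ 16 − log₂ 8) = 85 / (4 − 3) = 85 ms/bit
  a = 580 − 85 × 3 = 325 ms
Then RT(4) = 325 + 85 × log₂ 4 = 325 + 85 × 2 ≈ 495.000 ms.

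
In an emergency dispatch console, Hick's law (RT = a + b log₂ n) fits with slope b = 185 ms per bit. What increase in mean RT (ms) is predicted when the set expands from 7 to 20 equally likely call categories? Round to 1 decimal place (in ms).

280.2 ms

Only the slope matters, since a is common to both: ΔRT = b·log₂(n₂/n₁).
log₂(20) − log₂(7) = 4.3219 − 2.8074 = 1.5146.
ΔRT = 185 × 1.5146 = 280.196 ms.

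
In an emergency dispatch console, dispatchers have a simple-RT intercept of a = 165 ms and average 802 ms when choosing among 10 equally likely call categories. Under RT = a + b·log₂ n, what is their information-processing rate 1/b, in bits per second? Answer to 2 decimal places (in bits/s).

5.21 bits/s

Choice component = 802 − 165 = 637 ms over log₂(10) = 3.3219 bits.
b = 637 / 3.3219 = 191.756 ms/bit, so 1/b = 5.215 bits/s.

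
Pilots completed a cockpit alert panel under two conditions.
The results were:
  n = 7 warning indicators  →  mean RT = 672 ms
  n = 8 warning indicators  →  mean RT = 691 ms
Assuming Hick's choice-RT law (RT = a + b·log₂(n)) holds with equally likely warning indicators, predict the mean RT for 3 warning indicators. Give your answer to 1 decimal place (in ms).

Fit slope and intercept:
  b = (691 − 672) / (log₂ 8 − log₂ 7) = 19 / (3 − 2.8074) = 98.627 ms/bit
  a = 672 − 98.627 × 2.8074 = 395.119 ms
Then RT(3) = 395.119 + 98.627 × log₂ 3 = 395.119 + 98.627 × 1.5850 ≈ 551.439 ms.

551.4 ms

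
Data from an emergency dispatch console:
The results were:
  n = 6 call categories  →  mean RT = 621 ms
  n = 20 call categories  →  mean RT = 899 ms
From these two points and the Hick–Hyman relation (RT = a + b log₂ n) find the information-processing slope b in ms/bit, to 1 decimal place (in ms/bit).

160.0 ms/bit

The slope on a log₂ axis is (899 − 621) / (4.3219 − 2.5850) = 160.049 ms/bit.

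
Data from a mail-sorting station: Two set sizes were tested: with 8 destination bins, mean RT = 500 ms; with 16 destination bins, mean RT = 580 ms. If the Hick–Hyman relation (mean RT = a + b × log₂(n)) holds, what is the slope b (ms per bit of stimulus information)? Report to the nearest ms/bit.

b = (RT₂ − RT₁)/(log₂ n₂ − log₂ n₁) = (580 − 500)/(4 − 3) = 80 ms/bit.

80 ms/bit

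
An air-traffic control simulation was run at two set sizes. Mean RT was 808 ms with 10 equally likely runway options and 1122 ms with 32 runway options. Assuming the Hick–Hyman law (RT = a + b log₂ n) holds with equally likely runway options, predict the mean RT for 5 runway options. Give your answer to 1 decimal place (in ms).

620.9 ms

Fit slope and intercept:
  b = (1122 − 808) / (log₂ 32 − log₂ 10) = 314 / (5 − 3.3219) = 187.120 ms/bit
  a = 808 − 187.120 × 3.3219 = 186.402 ms
Then RT(5) = 186.402 + 187.120 × log₂ 5 = 186.402 + 187.120 × 2.3219 ≈ 620.880 ms.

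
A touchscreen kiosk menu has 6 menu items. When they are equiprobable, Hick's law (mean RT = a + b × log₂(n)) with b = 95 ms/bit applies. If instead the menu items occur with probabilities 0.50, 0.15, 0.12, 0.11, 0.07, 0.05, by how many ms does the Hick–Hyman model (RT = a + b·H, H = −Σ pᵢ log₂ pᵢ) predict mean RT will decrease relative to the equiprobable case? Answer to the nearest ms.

45 ms

The RT saving is b·ΔH. Equiprobable H₀ = log₂(6) = 2.5850 bits; with the given probabilities H = 2.1126 bits.
b·(H₀ − H) = 95 × (2.5850 − 2.1126) = 44.88 ms.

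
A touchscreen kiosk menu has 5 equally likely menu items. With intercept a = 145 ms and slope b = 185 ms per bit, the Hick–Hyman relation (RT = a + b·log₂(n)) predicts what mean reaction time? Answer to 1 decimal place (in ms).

log₂(5) = 2.3219 bits, so RT = 145 + 185 × 2.3219 ≈ 574.557 ms.

574.6 ms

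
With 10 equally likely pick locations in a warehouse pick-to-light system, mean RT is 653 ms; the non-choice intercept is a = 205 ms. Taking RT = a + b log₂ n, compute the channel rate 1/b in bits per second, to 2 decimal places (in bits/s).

b = (653 − 205)/log₂ 10 = 448/3.3219 = 134.861 ms per bit = 0.13486 s/bit; the reciprocal is 7.415 bits/s.

7.42 bits/s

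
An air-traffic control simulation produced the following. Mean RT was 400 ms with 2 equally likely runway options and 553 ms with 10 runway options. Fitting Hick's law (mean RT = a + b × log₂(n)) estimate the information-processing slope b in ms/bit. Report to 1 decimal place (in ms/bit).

65.9 ms/bit

Slope: b = (553 − 400) / (log₂ 10 − log₂ 2) = 153/2.3219 = 65.894 ms/bit.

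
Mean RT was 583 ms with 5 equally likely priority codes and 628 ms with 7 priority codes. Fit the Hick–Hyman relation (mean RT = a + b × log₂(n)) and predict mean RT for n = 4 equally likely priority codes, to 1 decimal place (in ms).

With log₂ n on the abscissa the relation is linear; from the two conditions:
  b = (628 − 583) / (log₂ 7 − log₂ 5) = 45 / (2.8074 − 2.3219) = 92.702 ms/bit
  a = 583 − 92.702 × 2.3219 = 367.753 ms
Then RT(4) = 367.753 + 92.702 × log₂ 4 = 367.753 + 92.702 × 2 ≈ 553.157 ms.

553.2 ms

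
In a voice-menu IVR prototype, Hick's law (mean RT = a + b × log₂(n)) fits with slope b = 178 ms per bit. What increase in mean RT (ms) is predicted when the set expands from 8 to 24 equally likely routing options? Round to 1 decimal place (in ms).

282.1 ms

ΔRT = (a + b log₂ n₂) − (a + b log₂ n₁) = b·(log₂ n₂ − log₂ n₁).
log₂(24) − log₂(8) = 4.5850 − 3 = 1.5850.
ΔRT = 178 × 1.5850 = 282.123 ms.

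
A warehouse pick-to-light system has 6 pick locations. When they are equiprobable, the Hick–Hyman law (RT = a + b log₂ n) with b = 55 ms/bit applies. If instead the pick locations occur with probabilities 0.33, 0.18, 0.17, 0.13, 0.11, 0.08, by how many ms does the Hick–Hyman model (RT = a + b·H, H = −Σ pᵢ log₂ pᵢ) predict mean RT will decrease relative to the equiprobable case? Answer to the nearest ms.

8 ms

Equiprobable entropy H₀ = log₂ 6 = 2.5850 bits.
Skewed entropy H = −Σ pᵢ log₂ pᵢ = 2.4322 bits.
ΔRT = b·(H₀ − H) = 55 × 0.1528 = 8.40 ms.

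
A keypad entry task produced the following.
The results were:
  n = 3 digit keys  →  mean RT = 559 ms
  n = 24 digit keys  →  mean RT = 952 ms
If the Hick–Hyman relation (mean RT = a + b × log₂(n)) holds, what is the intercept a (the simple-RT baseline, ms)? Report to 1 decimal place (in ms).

Slope: b = (952 − 559) / (log₂ 24 − log₂ 3) = 393/3.0000 = 131.000 ms/bit.
a = RT₁ − b·log₂ n₁ = 559 − 131.000 × 1.5850 = 351.370 ms.

351.4 ms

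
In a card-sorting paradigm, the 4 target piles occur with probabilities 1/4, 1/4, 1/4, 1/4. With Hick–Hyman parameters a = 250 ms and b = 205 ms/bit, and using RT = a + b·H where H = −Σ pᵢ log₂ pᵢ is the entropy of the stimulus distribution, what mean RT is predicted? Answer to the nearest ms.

660 ms

H = −Σ pᵢ log₂ pᵢ = 0.25·2 + 0.25·2 + 0.25·2 + 0.25·2 = 2.000 bits.
RT = 250 + 205 × 2.000 = 660.00 ms.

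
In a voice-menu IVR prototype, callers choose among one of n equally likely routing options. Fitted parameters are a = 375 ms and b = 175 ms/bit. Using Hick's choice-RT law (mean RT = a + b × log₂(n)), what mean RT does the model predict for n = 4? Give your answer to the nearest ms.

log₂(4) = 2 bits, so RT = 375 + 175 × 2 ≈ 725.000 ms.

725 ms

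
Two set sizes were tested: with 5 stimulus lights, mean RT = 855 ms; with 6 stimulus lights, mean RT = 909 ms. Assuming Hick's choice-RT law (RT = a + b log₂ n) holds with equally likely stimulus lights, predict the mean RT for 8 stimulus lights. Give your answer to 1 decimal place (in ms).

994.2 ms

Fit slope and intercept:
  b = (909 − 855) / (log₂ 6 − log₂ 5) = 54 / (2.5850 − 2.3219) = 205.296 ms/bit
  a = 855 − 205.296 × 2.3219 = 378.317 ms
Then RT(8) = 378.317 + 205.296 × log₂ 8 = 378.317 + 205.296 × 3 ≈ 994.206 ms.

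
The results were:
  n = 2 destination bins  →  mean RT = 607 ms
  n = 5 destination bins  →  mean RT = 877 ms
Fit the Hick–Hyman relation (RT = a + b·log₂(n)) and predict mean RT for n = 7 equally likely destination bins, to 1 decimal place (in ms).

976.1 ms

Fit slope and intercept:
  b = (877 − 607) / (log₂ 5 − log₂ 2) = 270 / (2.3219 − 1) = 204.247 ms/bit
  a = 607 − 204.247 × 1 = 402.753 ms
Then RT(7) = 402.753 + 204.247 × log₂ 7 = 402.753 + 204.247 × 2.8074 ≈ 976.147 ms.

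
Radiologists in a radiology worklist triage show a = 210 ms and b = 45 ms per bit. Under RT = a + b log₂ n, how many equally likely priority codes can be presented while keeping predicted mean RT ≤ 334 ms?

6

45·log₂ n ≤ 334 − 210 = 124, giving log₂ n ≤ 2.7556 and n ≤ 6.753. The largest whole number is 6.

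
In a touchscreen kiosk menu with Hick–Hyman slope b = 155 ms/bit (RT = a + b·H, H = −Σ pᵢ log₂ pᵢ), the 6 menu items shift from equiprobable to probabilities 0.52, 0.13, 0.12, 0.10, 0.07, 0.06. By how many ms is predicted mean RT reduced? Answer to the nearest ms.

The RT saving is b·ΔH. Equiprobable H₀ = log₂(6) = 2.5850 bits; with the given probabilities H = 2.0846 bits.
b·(H₀ − H) = 155 × (2.5850 − 2.0846) = 77.56 ms.

78 ms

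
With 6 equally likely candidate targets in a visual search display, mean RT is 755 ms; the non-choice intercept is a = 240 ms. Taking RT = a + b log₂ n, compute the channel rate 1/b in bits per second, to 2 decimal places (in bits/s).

b = (755 − 240)/log₂ 6 = 515/2.5850 = 199.229 ms per bit = 0.19923 s/bit; the reciprocal is 5.019 bits/s.

5.02 bits/s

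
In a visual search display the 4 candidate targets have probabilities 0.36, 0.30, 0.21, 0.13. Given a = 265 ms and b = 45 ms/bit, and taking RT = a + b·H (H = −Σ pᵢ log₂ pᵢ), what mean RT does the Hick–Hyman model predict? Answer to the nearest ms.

351 ms

Entropy contributions −pᵢ log₂ pᵢ: 0.5306, 0.5211, 0.4728, 0.3826; sum H = 1.9072 bits.
RT = a + bH = 265 + 45·1.9072 = 350.82 ms.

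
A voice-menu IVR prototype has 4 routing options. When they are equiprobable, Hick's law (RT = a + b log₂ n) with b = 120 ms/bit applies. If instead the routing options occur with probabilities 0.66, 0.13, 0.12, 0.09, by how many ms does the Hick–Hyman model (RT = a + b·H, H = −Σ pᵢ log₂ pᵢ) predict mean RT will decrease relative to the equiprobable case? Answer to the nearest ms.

65 ms

Equiprobable entropy H₀ = log₂ 4 = 2.0000 bits.
Skewed entropy H = −Σ pᵢ log₂ pᵢ = 1.4580 bits.
ΔRT = b·(H₀ − H) = 120 × 0.5420 = 65.04 ms.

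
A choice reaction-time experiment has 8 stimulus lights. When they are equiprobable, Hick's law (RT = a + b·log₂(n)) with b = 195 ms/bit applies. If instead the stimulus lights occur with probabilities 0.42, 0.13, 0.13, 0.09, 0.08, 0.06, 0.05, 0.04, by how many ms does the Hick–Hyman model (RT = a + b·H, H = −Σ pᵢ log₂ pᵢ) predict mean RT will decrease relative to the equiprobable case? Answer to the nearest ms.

Equiprobable entropy H₀ = log₂ 8 = 3.0000 bits.
Skewed entropy H = −Σ pᵢ log₂ pᵢ = 2.5405 bits.
ΔRT = b·(H₀ − H) = 195 × 0.4595 = 89.61 ms.

90 ms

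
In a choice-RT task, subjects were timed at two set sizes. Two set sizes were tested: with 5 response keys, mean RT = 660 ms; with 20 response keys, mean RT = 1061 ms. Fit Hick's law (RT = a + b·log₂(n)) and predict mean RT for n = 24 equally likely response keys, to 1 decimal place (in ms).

1113.7 ms

Solve the two-equation system in a and b:
  b = (1061 − 660) / (log₂ 20 − log₂ 5) = 401 / (4.3219 − 2.3219) = 200.500 ms/bit
  a = 660 − 200.500 × 2.3219 = 194.453 ms
Then RT(24) = 194.453 + 200.500 × log₂ 24 = 194.453 + 200.500 × 4.5850 ≈ 1113.738 ms.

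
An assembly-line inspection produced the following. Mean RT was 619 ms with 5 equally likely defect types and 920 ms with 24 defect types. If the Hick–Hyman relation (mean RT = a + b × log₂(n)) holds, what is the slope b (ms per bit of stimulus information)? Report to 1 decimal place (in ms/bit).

133.0 ms/bit

Slope: b = (920 − 619) / (log₂ 24 − log₂ 5) = 301/2.2630 = 133.007 ms/bit.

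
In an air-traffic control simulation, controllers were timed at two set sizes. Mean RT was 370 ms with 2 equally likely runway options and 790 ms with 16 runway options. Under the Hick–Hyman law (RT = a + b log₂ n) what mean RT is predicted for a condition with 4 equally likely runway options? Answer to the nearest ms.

510 ms

RT is linear in log₂ n, so two points fix the line:
  b = (790 − 370) / (log₂ 16 − log₂ 2) = 420 / (4 − 1) = 140 ms/bit
  a = 370 − 140 × 1 = 230 ms
Then RT(4) = 230 + 140 × log₂ 4 = 230 + 140 × 2 ≈ 510.000 ms.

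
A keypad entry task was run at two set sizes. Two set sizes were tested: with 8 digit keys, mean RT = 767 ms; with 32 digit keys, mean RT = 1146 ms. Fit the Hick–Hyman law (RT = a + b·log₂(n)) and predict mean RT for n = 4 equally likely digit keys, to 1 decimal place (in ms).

577.5 ms

Solve the two-equation system in a and b:
  b = (1146 − 767) / (log₂ 32 − log₂ 8) = 379 / (5 − 3) = 189.500 ms/bit
  a = 767 − 189.500 × 3 = 198.500 ms
Then RT(4) = 198.500 + 189.500 × log₂ 4 = 198.500 + 189.500 × 2 ≈ 577.500 ms.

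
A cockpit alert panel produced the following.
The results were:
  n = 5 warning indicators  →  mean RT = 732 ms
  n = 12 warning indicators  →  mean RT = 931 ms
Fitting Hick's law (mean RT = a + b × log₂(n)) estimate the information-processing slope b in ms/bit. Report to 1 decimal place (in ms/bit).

The slope on a log₂ axis is (931 − 732) / (3.5850 − 2.3219) = 157.557 ms/bit.

157.6 ms/bit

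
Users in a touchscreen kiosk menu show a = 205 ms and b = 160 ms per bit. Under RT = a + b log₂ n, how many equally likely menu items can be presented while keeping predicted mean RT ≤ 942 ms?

160·log₂ n ≤ 942 − 205 = 737, giving log₂ n ≤ 4.6063 and n ≤ 24.357. The largest whole number is 24.

24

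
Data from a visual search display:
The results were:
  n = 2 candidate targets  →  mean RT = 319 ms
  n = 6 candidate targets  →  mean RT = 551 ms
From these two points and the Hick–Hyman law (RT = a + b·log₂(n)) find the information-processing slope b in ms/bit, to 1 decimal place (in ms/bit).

b = (RT₂ − RT₁)/(log₂ n₂ − log₂ n₁) = (551 − 319)/(2.5850 − 1) = 146.376 ms/bit.

146.4 ms/bit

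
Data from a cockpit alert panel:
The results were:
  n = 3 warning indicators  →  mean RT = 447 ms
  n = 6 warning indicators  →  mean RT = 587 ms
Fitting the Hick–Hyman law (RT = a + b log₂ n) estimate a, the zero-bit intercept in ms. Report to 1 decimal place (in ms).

b = (RT₂ − RT₁)/(log₂ n₂ − log₂ n₁) = (587 − 447)/(2.5850 − 1.5850) = 140.000 ms/bit.
a = RT₁ − b·log₂ n₁ = 447 − 140.000 × 1.5850 = 225.105 ms.

225.1 ms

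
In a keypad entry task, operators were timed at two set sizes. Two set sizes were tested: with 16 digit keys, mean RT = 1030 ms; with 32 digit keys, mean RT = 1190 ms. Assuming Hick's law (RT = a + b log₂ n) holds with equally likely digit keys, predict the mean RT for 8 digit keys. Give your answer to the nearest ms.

Fit slope and intercept:
  b = (1190 − 1030) / (log₂ 32 − log₂ 16) = 160 / (5 − 4) = 160 ms/bit
  a = 1030 − 160 × 4 = 390 ms
Then RT(8) = 390 + 160 × log₂ 8 = 390 + 160 × 3 ≈ 870.000 ms.

870 ms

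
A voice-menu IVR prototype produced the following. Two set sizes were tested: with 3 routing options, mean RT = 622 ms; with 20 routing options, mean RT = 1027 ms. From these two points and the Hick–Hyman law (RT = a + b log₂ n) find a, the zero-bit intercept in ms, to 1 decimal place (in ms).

Slope: b = (1027 − 622) / (log₂ 20 − log₂ 3) = 405/2.7370 = 147.974 ms/bit.
a = RT₁ − b·log₂ n₁ = 622 − 147.974 × 1.5850 = 387.467 ms.

387.5 ms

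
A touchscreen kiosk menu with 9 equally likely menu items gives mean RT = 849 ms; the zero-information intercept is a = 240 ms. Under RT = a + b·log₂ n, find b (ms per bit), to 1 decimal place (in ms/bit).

192.1 ms/bit

9 alternatives carry log₂ 9 = 3.1699 bits; the choice cost is 849 − 240 = 609 ms, so b = 609/3.1699 = 192.118 ms/bit.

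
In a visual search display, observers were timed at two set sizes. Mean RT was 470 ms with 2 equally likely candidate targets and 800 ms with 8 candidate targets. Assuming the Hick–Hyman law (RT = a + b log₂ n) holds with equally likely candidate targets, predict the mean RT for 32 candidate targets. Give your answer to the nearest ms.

Solve the two-equation system in a and b:
  b = (800 − 470) / (log₂ 8 − log₂ 2) = 330 / (3 − 1) = 165 ms/bit
  a = 470 − 165 × 1 = 305 ms
Then RT(32) = 305 + 165 × log₂ 32 = 305 + 165 × 5 ≈ 1130.000 ms.

1130 ms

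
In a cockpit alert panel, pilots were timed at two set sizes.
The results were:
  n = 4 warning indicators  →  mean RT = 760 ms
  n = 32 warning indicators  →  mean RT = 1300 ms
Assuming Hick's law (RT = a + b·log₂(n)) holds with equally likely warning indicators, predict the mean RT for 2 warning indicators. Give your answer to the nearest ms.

580 ms

Fit slope and intercept:
  b = (1300 − 760) / (log₂ 32 − log₂ 4) = 540 / (5 − 2) = 180 ms/bit
  a = 760 − 180 × 2 = 400 ms
Then RT(2) = 400 + 180 × log₂ 2 = 400 + 180 × 1 ≈ 580.000 ms.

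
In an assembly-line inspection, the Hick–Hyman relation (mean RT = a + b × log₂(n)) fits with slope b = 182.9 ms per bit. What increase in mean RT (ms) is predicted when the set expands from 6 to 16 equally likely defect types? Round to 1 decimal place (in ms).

258.8 ms

ΔRT = (a + b log₂ n₂) − (a + b log₂ n₁) = b·(log₂ n₂ − log₂ n₁).
log₂(16) − log₂(6) = 4 − 2.5850 = 1.4150.
ΔRT = 182.9 × 1.4150 = 258.810 ms.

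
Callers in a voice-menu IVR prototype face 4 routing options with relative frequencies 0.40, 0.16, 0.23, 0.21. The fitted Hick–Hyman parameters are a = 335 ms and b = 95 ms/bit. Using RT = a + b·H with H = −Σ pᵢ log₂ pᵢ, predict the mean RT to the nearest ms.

517 ms

Entropy contributions −pᵢ log₂ pᵢ: 0.5288, 0.4230, 0.4877, 0.4728; sum H = 1.9123 bits.
RT = a + bH = 335 + 95·1.9123 = 516.67 ms.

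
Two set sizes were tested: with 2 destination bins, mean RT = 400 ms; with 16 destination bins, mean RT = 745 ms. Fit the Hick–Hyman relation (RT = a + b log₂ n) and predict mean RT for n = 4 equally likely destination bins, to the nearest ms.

Solve the two-equation system in a and b:
  b = (745 − 400) / (log₂ 16 − log₂ 2) = 345 / (4 − 1) = 115 ms/bit
  a = 400 − 115 × 1 = 285 ms
Then RT(4) = 285 + 115 × log₂ 4 = 285 + 115 × 2 ≈ 515.000 ms.

515 ms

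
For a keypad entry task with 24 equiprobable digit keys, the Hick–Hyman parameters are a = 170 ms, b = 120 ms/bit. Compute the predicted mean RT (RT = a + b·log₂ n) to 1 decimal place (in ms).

720.2 ms

log₂(24) = 4.5850 bits, so RT = 170 + 120 × 4.5850 ≈ 720.196 ms.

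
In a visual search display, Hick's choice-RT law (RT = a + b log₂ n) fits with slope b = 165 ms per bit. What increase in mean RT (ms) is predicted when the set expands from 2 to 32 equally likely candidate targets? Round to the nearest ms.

660 ms

Only the slope matters, since a is common to both: ΔRT = b·log₂(n₂/n₁).
log₂(32) − log₂(2) = log₂(32/2) = log₂(16) = 4.
ΔRT = 165 × 4.0000 = 660.000 ms.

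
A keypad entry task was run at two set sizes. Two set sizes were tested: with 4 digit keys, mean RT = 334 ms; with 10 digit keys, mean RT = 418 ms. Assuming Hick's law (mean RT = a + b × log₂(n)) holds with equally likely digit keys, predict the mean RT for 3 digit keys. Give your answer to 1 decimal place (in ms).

307.6 ms

RT is linear in log₂ n, so two points fix the line:
  b = (418 − 334) / (log₂ 10 − log₂ 4) = 84 / (3.3219 − 2) = 63.544 ms/bit
  a = 334 − 63.544 × 2 = 206.913 ms
Then RT(3) = 206.913 + 63.544 × log₂ 3 = 206.913 + 63.544 × 1.5850 ≈ 307.627 ms.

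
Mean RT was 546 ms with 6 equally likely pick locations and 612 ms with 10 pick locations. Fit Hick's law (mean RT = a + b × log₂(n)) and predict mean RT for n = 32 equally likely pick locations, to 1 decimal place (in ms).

Solve the two-equation system in a and b:
  b = (612 − 546) / (log₂ 10 − log₂ 6) = 66 / (3.3219 − 2.5850) = 89.556 ms/bit
  a = 546 − 89.556 × 2.5850 = 314.500 ms
Then RT(32) = 314.500 + 89.556 × log₂ 32 = 314.500 + 89.556 × 5 ≈ 762.282 ms.

762.3 ms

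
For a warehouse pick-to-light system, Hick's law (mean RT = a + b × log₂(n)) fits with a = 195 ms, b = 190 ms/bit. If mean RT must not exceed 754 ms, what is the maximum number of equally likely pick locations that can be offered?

Information budget: (754 − 195)/190 = 2.9421 bits, so n ≤ 2^2.9421 = 7.685 → at most 7.

7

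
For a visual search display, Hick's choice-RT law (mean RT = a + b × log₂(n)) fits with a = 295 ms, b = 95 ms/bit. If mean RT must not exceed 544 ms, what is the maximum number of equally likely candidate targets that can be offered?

95·log₂ n ≤ 544 − 295 = 249, giving log₂ n ≤ 2.6211 and n ≤ 6.152. The largest whole number is 6.

6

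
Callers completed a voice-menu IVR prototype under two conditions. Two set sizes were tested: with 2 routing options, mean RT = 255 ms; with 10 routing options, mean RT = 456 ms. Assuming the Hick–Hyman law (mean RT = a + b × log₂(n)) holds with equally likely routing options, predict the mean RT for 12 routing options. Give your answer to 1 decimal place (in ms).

478.8 ms

RT is linear in log₂ n, so two points fix the line:
  b = (456 − 255) / (log₂ 10 − log₂ 2) = 201 / (3.3219 − 1) = 86.566 ms/bit
  a = 255 − 86.566 × 1 = 168.434 ms
Then RT(12) = 168.434 + 86.566 × log₂ 12 = 168.434 + 86.566 × 3.5850 ≈ 478.770 ms.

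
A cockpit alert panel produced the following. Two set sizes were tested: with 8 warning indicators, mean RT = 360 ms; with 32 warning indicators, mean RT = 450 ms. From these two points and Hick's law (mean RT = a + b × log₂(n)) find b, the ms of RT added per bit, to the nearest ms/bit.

The slope on a log₂ axis is (450 − 360) / (5 − 3) = 45 ms/bit.

45 ms/bit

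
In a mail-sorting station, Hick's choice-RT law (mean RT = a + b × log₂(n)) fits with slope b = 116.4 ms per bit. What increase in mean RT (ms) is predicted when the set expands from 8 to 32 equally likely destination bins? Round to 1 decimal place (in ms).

The intercept a cancels: ΔRT = b·(log₂ n₂ − log₂ n₁) = b·log₂(n₂/n₁).
log₂(32) − log₂(8) = log₂(32/8) = log₂(4) = 2.
ΔRT = 116.4 × 2.0000 = 232.800 ms.

232.8 ms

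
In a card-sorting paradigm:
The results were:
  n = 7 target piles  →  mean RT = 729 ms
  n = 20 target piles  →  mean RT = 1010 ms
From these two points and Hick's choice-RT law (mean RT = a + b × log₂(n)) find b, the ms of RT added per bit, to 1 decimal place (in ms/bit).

The slope on a log₂ axis is (1010 − 729) / (4.3219 − 2.8074) = 185.531 ms/bit.

185.5 ms/bit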